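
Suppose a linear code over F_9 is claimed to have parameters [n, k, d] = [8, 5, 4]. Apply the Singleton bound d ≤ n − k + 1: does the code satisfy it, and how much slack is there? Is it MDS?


Singleton RHS = n − k + 1 = 4, slack = 0, bound satisfied, MDS.

Singleton bound: d ≤ n − k + 1.
Here n = 8, k = 5, so n − k + 1 = 4.
Given d = 4, check d ≤ 4: YES.
Slack = (n − k + 1) − d = 0.
The code is MDS (slack = 0).
Description: the claimed parameters are [8, 5, 4]_9; such a code would be MDS (meets Singleton bound).


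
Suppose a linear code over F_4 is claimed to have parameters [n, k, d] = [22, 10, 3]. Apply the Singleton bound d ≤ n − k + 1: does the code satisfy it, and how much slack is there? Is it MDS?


Singleton RHS = n − k + 1 = 13, slack = 10, bound satisfied, not MDS.

Singleton bound: d ≤ n − k + 1.
Here n = 22, k = 10, so n − k + 1 = 13.
Given d = 3, check d ≤ 13: YES.
Slack = (n − k + 1) − d = 10.
The code is NOT MDS (slack = 10 > 0).
Description: the claimed parameters are [22, 10, 3]_4; such a code would be non-MDS.


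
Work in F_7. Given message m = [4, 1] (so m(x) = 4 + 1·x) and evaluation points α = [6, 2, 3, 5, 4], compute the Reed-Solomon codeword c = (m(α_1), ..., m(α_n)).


c = [3, 6, 0, 2, 1]

Message polynomial: m(x) = 4 + 1·x (mod 7).
For each evaluation point α_i, compute m(α_i) mod 7:
  α_1 = 6: Horner steps 1 → 3, so m(6) = 3.
  α_2 = 2: Horner steps 1 → 6, so m(2) = 6.
  α_3 = 3: Horner steps 1 → 0, so m(3) = 0.
  α_4 = 5: Horner steps 1 → 2, so m(5) = 2.
  α_5 = 4: Horner steps 1 → 1, so m(4) = 1.
Codeword c = [3, 6, 0, 2, 1] ∈ F_7^5.


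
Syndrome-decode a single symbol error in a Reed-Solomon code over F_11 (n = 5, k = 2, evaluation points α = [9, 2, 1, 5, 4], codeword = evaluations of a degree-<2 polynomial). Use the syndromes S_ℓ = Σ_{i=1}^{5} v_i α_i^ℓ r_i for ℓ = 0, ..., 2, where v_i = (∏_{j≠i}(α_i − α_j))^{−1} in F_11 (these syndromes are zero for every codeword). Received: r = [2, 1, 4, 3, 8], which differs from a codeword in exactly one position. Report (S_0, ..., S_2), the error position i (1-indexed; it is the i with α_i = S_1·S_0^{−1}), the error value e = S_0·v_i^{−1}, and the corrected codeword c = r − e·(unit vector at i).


S = (3, 1, 4), error at position 5, error magnitude e = 2, c = [2, 1, 4, 3, 6].

Step 1: column multipliers v_i = (∏_{j≠i}(α_i − α_j))^{−1} mod 11.
  i = 1 (α = 9): (9−2)(9−1)(9−5)(9−4) = 7·8·4·5 = 1120 ≡ 9, so v_1 = 9^{−1} = 5 (mod 11).
  i = 2 (α = 2): (2−9)(2−1)(2−5)(2−4) = (−7)·1·(−3)·(−2) = −42 ≡ 2, so v_2 = 2^{−1} = 6 (mod 11).
  i = 3 (α = 1): (1−9)(1−2)(1−5)(1−4) = (−8)·(−1)·(−4)·(−3) = 96 ≡ 8, so v_3 = 8^{−1} = 7 (mod 11).
  i = 4 (α = 5): (5−9)(5−2)(5−1)(5−4) = (−4)·3·4·1 = −48 ≡ 7, so v_4 = 7^{−1} = 8 (mod 11).
  i = 5 (α = 4): (4−9)(4−2)(4−1)(4−5) = (−5)·2·3·(−1) = 30 ≡ 8, so v_5 = 8^{−1} = 7 (mod 11).
  v = [5, 6, 7, 8, 7].
Step 2: syndromes of r = [2, 1, 4, 3, 8] (all sums mod 11).
  S_0 = Σ v_i r_i = 5·2 + 6·1 + 7·4 + 8·3 + 7·8 = 124 ≡ 3.
  S_1 = Σ v_i α_i r_i = 5·9·2 + 6·2·1 + 7·1·4 + 8·5·3 + 7·4·8 = 474 ≡ 1.
  α_i^2 mod 11 = [4, 4, 1, 3, 5].
  S_2 = Σ v_i α_i^2 r_i = 5·4·2 + 6·4·1 + 7·1·4 + 8·3·3 + 7·5·8 = 444 ≡ 4.
  S = (3, 1, 4) ≠ 0, so r is not a codeword (an error is present).
Step 3: locate the error. For a single error e at position i, S_ℓ = v_i·e·α_i^ℓ, so α_err = S_1/S_0.
  S_0^{−1} = 3^{−1} = 4 (mod 11), so α_err = 1·4 = 4 ≡ 4 = α_5. Error position i = 5.
  Consistency check: S_2/S_1 = 4·1 = 4 ≡ 4 = α_err ✓ (single-error assumption holds).
Step 4: error magnitude e = S_0/v_5 = S_0·∏_{j≠5}(α_5 − α_j) = 3·8 = 24 ≡ 2 (mod 11).
Step 5: correct position 5: c_5 = r_5 − e = 8 − 2 ≡ 6 (mod 11). Hence c = [2, 1, 4, 3, 6].
  Check: interpolating c through the α_i gives m(x) = 7 + 8·x (degree < 2) with m(α_i) = c_i for every i, so c is indeed a codeword.


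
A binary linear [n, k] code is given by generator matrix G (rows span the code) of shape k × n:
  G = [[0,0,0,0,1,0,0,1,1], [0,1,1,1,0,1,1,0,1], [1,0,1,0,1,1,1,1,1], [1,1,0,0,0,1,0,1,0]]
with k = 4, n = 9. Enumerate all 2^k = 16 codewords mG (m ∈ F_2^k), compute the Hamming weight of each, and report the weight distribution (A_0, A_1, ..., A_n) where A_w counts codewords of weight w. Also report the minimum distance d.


Weight distribution: A_0 = 1, A_3 = 2, A_4 = 5, A_5 = 4, A_6 = 2, A_7 = 2. Minimum distance d = 3.

Enumerate all 2^4 = 16 messages m ∈ F_2^4.
For each, compute codeword c = mG in F_2^9, then tally its weight.
  m = 0000 → c = 000000000, weight = 0.
  m = 1000 → c = 000010011, weight = 3.
  m = 0100 → c = 011101101, weight = 6.
  m = 1100 → c = 011111110, weight = 7.
  m = 0010 → c = 101011111, weight = 7.
  m = 1010 → c = 101001100, weight = 4.
  m = 0110 → c = 110110010, weight = 5.
  m = 1110 → c = 110100001, weight = 4.
  m = 0001 → c = 110001010, weight = 4.
  m = 1001 → c = 110011001, weight = 5.
  m = 0101 → c = 101100111, weight = 6.
  m = 1101 → c = 101110100, weight = 5.
  m = 0011 → c = 011010101, weight = 5.
  m = 1011 → c = 011000110, weight = 4.
  m = 0111 → c = 000111000, weight = 3.
  m = 1111 → c = 000101011, weight = 4.
Tally weights:
  weight 0: 1 codewords.
  weight 3: 2 codewords.
  weight 4: 5 codewords.
  weight 5: 4 codewords.
  weight 6: 2 codewords.
  weight 7: 2 codewords.
Minimum distance d = smallest w > 0 with A_w > 0 = 3.
Sanity: Σ A_w = 16 = 2^4 = 16 ✓.


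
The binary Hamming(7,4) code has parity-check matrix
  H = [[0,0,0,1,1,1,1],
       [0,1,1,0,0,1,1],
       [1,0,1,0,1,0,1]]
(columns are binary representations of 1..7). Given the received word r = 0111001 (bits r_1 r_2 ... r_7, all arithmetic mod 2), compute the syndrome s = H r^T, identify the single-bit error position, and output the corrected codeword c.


s = (0, 1, 0)^T, error position = 2, corrected codeword c = 0011001

Compute s = H r^T mod 2 one row at a time:
  s_1 = 1 + 0 + 0 + 1 = 2 ≡ 0 (mod 2).
  s_2 = 1 + 1 + 0 + 1 = 3 ≡ 1 (mod 2).
  s_3 = 0 + 1 + 0 + 1 = 2 ≡ 0 (mod 2).
s = (0, 1, 0)^T — this equals column 2 of H (binary 010), so error is at position 2.
Correct: flip bit 2 of r = 0111001 to get c = 0011001.


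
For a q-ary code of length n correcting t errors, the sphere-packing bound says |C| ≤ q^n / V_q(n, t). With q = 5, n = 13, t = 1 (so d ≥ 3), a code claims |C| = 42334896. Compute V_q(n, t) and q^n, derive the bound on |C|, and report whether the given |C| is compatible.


V_q(n, t) = 53, q^n = 1220703125, Hamming bound = 23032134, |C| = 42334896 > bound (violated).

Step 1: Compute V_q(n, t) = Σ_{j=0}^1 C(n, j) (q−1)^j.
  j = 0: C(13,0)·(4)^0 = 1·1 = 1.
  j = 1: C(13,1)·(4)^1 = 13·4 = 52.
  V_q(n, t) = 1 + 52 = 53.
Step 2: q^n = 5^13 = 1220703125.
Step 3: Hamming bound ⌊q^n / V_q(n,t)⌋ = ⌊1220703125/53⌋ = 23032134.
Step 4: Compare |C| = 42334896 to 23032134: violated.
The claimed |C| lies above the Hamming bound, so no 5-ary code of length 13 with d ≥ 3 can have 42334896 codewords.


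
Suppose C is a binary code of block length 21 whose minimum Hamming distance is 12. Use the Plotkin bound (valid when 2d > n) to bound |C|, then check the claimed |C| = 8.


Plotkin bound M ≤ 8; given |C| = 8 ≤ bound (satisfied).

Check applicability: 2d = 24, n = 21.
2d − n = 3 > 0, so Plotkin applies.
Compute d/(2d−n) = 12/3 ≈ 4.0000.
⌊d/(2d−n)⌋ = 4.
Plotkin bound: M ≤ 2·4 = 8.
Given |C| = 8, check: satisfied.
This |C| is at the Plotkin bound.


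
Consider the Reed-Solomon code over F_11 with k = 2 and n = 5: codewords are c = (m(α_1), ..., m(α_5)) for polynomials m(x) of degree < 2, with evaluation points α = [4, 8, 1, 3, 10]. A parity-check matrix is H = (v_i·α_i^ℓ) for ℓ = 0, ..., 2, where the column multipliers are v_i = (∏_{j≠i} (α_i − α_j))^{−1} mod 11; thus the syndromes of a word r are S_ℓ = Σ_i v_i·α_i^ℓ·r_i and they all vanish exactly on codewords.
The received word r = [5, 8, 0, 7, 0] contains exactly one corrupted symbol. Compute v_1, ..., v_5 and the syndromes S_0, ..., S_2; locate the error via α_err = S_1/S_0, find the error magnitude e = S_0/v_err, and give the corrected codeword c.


S = (5, 6, 5), error at position 5, error magnitude e = 7, c = [5, 8, 0, 7, 4].

Step 1: column multipliers v_i = (∏_{j≠i}(α_i − α_j))^{−1} mod 11.
  i = 1 (α = 4): (4−8)(4−1)(4−3)(4−10) = (−4)·3·1·(−6) = 72 ≡ 6, so v_1 = 6^{−1} = 2 (mod 11).
  i = 2 (α = 8): (8−4)(8−1)(8−3)(8−10) = 4·7·5·(−2) = −280 ≡ 6, so v_2 = 6^{−1} = 2 (mod 11).
  i = 3 (α = 1): (1−4)(1−8)(1−3)(1−10) = (−3)·(−7)·(−2)·(−9) = 378 ≡ 4, so v_3 = 4^{−1} = 3 (mod 11).
  i = 4 (α = 3): (3−4)(3−8)(3−1)(3−10) = (−1)·(−5)·2·(−7) = −70 ≡ 7, so v_4 = 7^{−1} = 8 (mod 11).
  i = 5 (α = 10): (10−4)(10−8)(10−1)(10−3) = 6·2·9·7 = 756 ≡ 8, so v_5 = 8^{−1} = 7 (mod 11).
  v = [2, 2, 3, 8, 7].
Step 2: syndromes of r = [5, 8, 0, 7, 0] (all sums mod 11).
  S_0 = Σ v_i r_i = 2·5 + 2·8 + 3·0 + 8·7 + 7·0 = 82 ≡ 5.
  S_1 = Σ v_i α_i r_i = 2·4·5 + 2·8·8 + 3·1·0 + 8·3·7 + 7·10·0 = 336 ≡ 6.
  α_i^2 mod 11 = [5, 9, 1, 9, 1].
  S_2 = Σ v_i α_i^2 r_i = 2·5·5 + 2·9·8 + 3·1·0 + 8·9·7 + 7·1·0 = 698 ≡ 5.
  S = (5, 6, 5) ≠ 0, so r is not a codeword (an error is present).
Step 3: locate the error. For a single error e at position i, S_ℓ = v_i·e·α_i^ℓ, so α_err = S_1/S_0.
  S_0^{−1} = 5^{−1} = 9 (mod 11), so α_err = 6·9 = 54 ≡ 10 = α_5. Error position i = 5.
  Consistency check: S_2/S_1 = 5·2 = 10 ≡ 10 = α_err ✓ (single-error assumption holds).
Step 4: error magnitude e = S_0/v_5 = S_0·∏_{j≠5}(α_5 − α_j) = 5·8 = 40 ≡ 7 (mod 11).
Step 5: correct position 5: c_5 = r_5 − e = 0 − 7 ≡ 4 (mod 11). Hence c = [5, 8, 0, 7, 4].
  Check: interpolating c through the α_i gives m(x) = 2 + 9·x (degree < 2) with m(α_i) = c_i for every i, so c is indeed a codeword.


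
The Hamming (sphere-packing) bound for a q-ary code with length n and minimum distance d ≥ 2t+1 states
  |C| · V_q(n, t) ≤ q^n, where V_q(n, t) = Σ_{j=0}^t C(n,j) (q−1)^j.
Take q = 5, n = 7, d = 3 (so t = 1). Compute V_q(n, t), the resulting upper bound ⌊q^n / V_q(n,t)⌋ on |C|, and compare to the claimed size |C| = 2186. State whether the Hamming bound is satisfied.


V_q(n, t) = 29, q^n = 78125, Hamming bound = 2693, |C| = 2186 ≤ bound (satisfied).

Step 1: Compute V_q(n, t) = Σ_{j=0}^1 C(n, j) (q−1)^j.
  j = 0: C(7,0)·(4)^0 = 1·1 = 1.
  j = 1: C(7,1)·(4)^1 = 7·4 = 28.
  V_q(n, t) = 1 + 28 = 29.
Step 2: q^n = 5^7 = 78125.
Step 3: Hamming bound ⌊q^n / V_q(n,t)⌋ = ⌊78125/29⌋ = 2693.
Step 4: Compare |C| = 2186 to 2693: satisfied.
The claimed |C| lies below the Hamming bound.


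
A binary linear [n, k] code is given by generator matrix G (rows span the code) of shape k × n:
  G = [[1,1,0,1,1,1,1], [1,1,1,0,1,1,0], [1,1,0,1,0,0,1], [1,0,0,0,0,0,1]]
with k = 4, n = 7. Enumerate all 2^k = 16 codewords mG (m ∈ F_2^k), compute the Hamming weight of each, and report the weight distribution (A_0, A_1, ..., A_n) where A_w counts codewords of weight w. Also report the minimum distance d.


Weight distribution: A_0 = 1, A_2 = 3, A_3 = 4, A_4 = 3, A_5 = 4, A_6 = 1. Minimum distance d = 2.

Enumerate all 2^4 = 16 messages m ∈ F_2^4.
For each, compute codeword c = mG in F_2^7, then tally its weight.
  m = 0000 → c = 0000000, weight = 0.
  m = 1000 → c = 1101111, weight = 6.
  m = 0100 → c = 1110110, weight = 5.
  m = 1100 → c = 0011001, weight = 3.
  m = 0010 → c = 1101001, weight = 4.
  m = 1010 → c = 0000110, weight = 2.
  m = 0110 → c = 0011111, weight = 5.
  m = 1110 → c = 1110000, weight = 3.
  m = 0001 → c = 1000001, weight = 2.
  m = 1001 → c = 0101110, weight = 4.
  m = 0101 → c = 0110111, weight = 5.
  m = 1101 → c = 1011000, weight = 3.
  m = 0011 → c = 0101000, weight = 2.
  m = 1011 → c = 1000111, weight = 4.
  m = 0111 → c = 1011110, weight = 5.
  m = 1111 → c = 0110001, weight = 3.
Tally weights:
  weight 0: 1 codewords.
  weight 2: 3 codewords.
  weight 3: 4 codewords.
  weight 4: 3 codewords.
  weight 5: 4 codewords.
  weight 6: 1 codewords.
Minimum distance d = smallest w > 0 with A_w > 0 = 2.
Sanity: Σ A_w = 16 = 2^4 = 16 ✓.


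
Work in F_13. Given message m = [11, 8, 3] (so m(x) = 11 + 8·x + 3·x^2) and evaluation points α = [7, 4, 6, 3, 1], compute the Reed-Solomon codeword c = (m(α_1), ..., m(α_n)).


c = [6, 0, 11, 10, 9]

Message polynomial: m(x) = 11 + 8·x + 3·x^2 (mod 13).
For each evaluation point α_i, compute m(α_i) mod 13:
  α_1 = 7: Horner steps 3 → 3 → 6, so m(7) = 6.
  α_2 = 4: Horner steps 3 → 7 → 0, so m(4) = 0.
  α_3 = 6: Horner steps 3 → 0 → 11, so m(6) = 11.
  α_4 = 3: Horner steps 3 → 4 → 10, so m(3) = 10.
  α_5 = 1: Horner steps 3 → 11 → 9, so m(1) = 9.
Codeword c = [6, 0, 11, 10, 9] ∈ F_13^5.


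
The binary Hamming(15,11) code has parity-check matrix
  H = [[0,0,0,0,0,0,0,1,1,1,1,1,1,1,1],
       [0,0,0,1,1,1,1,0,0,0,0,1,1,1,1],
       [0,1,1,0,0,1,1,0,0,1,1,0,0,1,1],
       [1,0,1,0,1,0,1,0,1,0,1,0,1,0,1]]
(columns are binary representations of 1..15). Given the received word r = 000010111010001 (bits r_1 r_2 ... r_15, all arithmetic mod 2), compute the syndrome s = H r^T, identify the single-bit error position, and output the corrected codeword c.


s = (0, 1, 1, 1)^T, error position = 7, corrected codeword c = 000010011010001

Compute s = H r^T mod 2 one row at a time:
  s_1 = 1 + 1 + 0 + 1 + 0 + 0 + 0 + 1 = 4 ≡ 0 (mod 2).
  s_2 = 0 + 1 + 0 + 1 + 0 + 0 + 0 + 1 = 3 ≡ 1 (mod 2).
  s_3 = 0 + 0 + 0 + 1 + 0 + 1 + 0 + 1 = 3 ≡ 1 (mod 2).
  s_4 = 0 + 0 + 1 + 1 + 1 + 1 + 0 + 1 = 5 ≡ 1 (mod 2).
s = (0, 1, 1, 1)^T — this equals column 7 of H (binary 0111), so error is at position 7.
Correct: flip bit 7 of r = 000010111010001 to get c = 000010011010001.


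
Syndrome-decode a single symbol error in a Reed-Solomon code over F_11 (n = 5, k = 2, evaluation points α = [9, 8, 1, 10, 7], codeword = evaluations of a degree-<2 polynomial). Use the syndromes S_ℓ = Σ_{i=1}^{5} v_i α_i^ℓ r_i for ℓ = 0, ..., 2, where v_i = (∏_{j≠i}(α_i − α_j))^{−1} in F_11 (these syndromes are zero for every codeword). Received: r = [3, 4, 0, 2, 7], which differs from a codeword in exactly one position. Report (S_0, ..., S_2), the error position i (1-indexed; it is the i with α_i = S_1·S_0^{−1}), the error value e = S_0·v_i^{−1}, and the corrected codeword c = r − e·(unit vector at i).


S = (3, 10, 4), error at position 5, error magnitude e = 2, c = [3, 4, 0, 2, 5].

Step 1: column multipliers v_i = (∏_{j≠i}(α_i − α_j))^{−1} mod 11.
  i = 1 (α = 9): (9−8)(9−1)(9−10)(9−7) = 1·8·(−1)·2 = −16 ≡ 6, so v_1 = 6^{−1} = 2 (mod 11).
  i = 2 (α = 8): (8−9)(8−1)(8−10)(8−7) = (−1)·7·(−2)·1 = 14 ≡ 3, so v_2 = 3^{−1} = 4 (mod 11).
  i = 3 (α = 1): (1−9)(1−8)(1−10)(1−7) = (−8)·(−7)·(−9)·(−6) = 3024 ≡ 10, so v_3 = 10^{−1} = 10 (mod 11).
  i = 4 (α = 10): (10−9)(10−8)(10−1)(10−7) = 1·2·9·3 = 54 ≡ 10, so v_4 = 10^{−1} = 10 (mod 11).
  i = 5 (α = 7): (7−9)(7−8)(7−1)(7−10) = (−2)·(−1)·6·(−3) = −36 ≡ 8, so v_5 = 8^{−1} = 7 (mod 11).
  v = [2, 4, 10, 10, 7].
Step 2: syndromes of r = [3, 4, 0, 2, 7] (all sums mod 11).
  S_0 = Σ v_i r_i = 2·3 + 4·4 + 10·0 + 10·2 + 7·7 = 91 ≡ 3.
  S_1 = Σ v_i α_i r_i = 2·9·3 + 4·8·4 + 10·1·0 + 10·10·2 + 7·7·7 = 725 ≡ 10.
  α_i^2 mod 11 = [4, 9, 1, 1, 5].
  S_2 = Σ v_i α_i^2 r_i = 2·4·3 + 4·9·4 + 10·1·0 + 10·1·2 + 7·5·7 = 433 ≡ 4.
  S = (3, 10, 4) ≠ 0, so r is not a codeword (an error is present).
Step 3: locate the error. For a single error e at position i, S_ℓ = v_i·e·α_i^ℓ, so α_err = S_1/S_0.
  S_0^{−1} = 3^{−1} = 4 (mod 11), so α_err = 10·4 = 40 ≡ 7 = α_5. Error position i = 5.
  Consistency check: S_2/S_1 = 4·10 = 40 ≡ 7 = α_err ✓ (single-error assumption holds).
Step 4: error magnitude e = S_0/v_5 = S_0·∏_{j≠5}(α_5 − α_j) = 3·8 = 24 ≡ 2 (mod 11).
Step 5: correct position 5: c_5 = r_5 − e = 7 − 2 ≡ 5 (mod 11). Hence c = [3, 4, 0, 2, 5].
  Check: interpolating c through the α_i gives m(x) = 1 + 10·x (degree < 2) with m(α_i) = c_i for every i, so c is indeed a codeword.


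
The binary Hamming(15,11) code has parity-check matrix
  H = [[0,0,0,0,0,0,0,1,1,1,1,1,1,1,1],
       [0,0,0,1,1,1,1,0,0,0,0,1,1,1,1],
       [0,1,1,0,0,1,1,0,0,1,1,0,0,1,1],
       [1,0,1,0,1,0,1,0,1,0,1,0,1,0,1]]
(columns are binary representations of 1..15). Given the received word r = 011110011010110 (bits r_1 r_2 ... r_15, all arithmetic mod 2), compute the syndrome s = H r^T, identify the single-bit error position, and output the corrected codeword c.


s = (1, 0, 0, 1)^T, error position = 9, corrected codeword c = 011110010010110

Compute s = H r^T mod 2 one row at a time:
  s_1 = 1 + 1 + 0 + 1 + 0 + 1 + 1 + 0 = 5 ≡ 1 (mod 2).
  s_2 = 1 + 1 + 0 + 0 + 0 + 1 + 1 + 0 = 4 ≡ 0 (mod 2).
  s_3 = 1 + 1 + 0 + 0 + 0 + 1 + 1 + 0 = 4 ≡ 0 (mod 2).
  s_4 = 0 + 1 + 1 + 0 + 1 + 1 + 1 + 0 = 5 ≡ 1 (mod 2).
s = (1, 0, 0, 1)^T — this equals column 9 of H (binary 1001), so error is at position 9.
Correct: flip bit 9 of r = 011110011010110 to get c = 011110010010110.


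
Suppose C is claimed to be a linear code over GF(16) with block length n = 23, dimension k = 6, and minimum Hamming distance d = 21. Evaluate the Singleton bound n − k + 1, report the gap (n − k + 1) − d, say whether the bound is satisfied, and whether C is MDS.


Singleton RHS = n − k + 1 = 18, slack = -3, bound violated (no such code; not MDS).

Singleton bound: d ≤ n − k + 1.
Here n = 23, k = 6, so n − k + 1 = 18.
Given d = 21, check d ≤ 18: NO.
Slack = (n − k + 1) − d = -3.
The slack is negative: d = 21 exceeds n − k + 1 = 18 by 3, so the Singleton bound is violated and no linear [23, 6, 21]_16 code can exist. In particular it is not MDS (MDS requires d = n − k + 1 exactly).
Description: the claimed parameters are [23, 6, 21]_16; such a code would be impossible (violates the Singleton bound).


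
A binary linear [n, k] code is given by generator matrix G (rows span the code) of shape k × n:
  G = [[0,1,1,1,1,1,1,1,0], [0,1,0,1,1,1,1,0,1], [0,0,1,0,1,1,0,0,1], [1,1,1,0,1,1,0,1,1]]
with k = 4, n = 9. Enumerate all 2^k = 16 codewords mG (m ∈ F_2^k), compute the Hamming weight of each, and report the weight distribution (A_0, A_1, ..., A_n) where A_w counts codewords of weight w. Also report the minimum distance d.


Weight distribution: A_0 = 1, A_3 = 3, A_4 = 5, A_5 = 2, A_6 = 2, A_7 = 3. Minimum distance d = 3.

Enumerate all 2^4 = 16 messages m ∈ F_2^4.
For each, compute codeword c = mG in F_2^9, then tally its weight.
  m = 0000 → c = 000000000, weight = 0.
  m = 1000 → c = 011111110, weight = 7.
  m = 0100 → c = 010111101, weight = 6.
  m = 1100 → c = 001000011, weight = 3.
  m = 0010 → c = 001011001, weight = 4.
  m = 1010 → c = 010100111, weight = 5.
  m = 0110 → c = 011100100, weight = 4.
  m = 1110 → c = 000011010, weight = 3.
  m = 0001 → c = 111011011, weight = 7.
  m = 1001 → c = 100100101, weight = 4.
  m = 0101 → c = 101100110, weight = 5.
  m = 1101 → c = 110011000, weight = 4.
  m = 0011 → c = 110000010, weight = 3.
  m = 1011 → c = 101111100, weight = 6.
  m = 0111 → c = 100111111, weight = 7.
  m = 1111 → c = 111000001, weight = 4.
Tally weights:
  weight 0: 1 codewords.
  weight 3: 3 codewords.
  weight 4: 5 codewords.
  weight 5: 2 codewords.
  weight 6: 2 codewords.
  weight 7: 3 codewords.
Minimum distance d = smallest w > 0 with A_w > 0 = 3.
Sanity: Σ A_w = 16 = 2^4 = 16 ✓.


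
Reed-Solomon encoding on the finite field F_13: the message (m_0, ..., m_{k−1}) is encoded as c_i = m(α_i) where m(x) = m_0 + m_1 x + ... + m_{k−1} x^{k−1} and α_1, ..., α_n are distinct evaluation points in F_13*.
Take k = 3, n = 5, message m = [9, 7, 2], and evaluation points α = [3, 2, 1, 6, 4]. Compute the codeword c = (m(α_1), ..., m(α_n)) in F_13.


c = [9, 5, 5, 6, 4]

Message polynomial: m(x) = 9 + 7·x + 2·x^2 (mod 13).
For each evaluation point α_i, compute m(α_i) mod 13:
  α_1 = 3: Horner steps 2 → 0 → 9, so m(3) = 9.
  α_2 = 2: Horner steps 2 → 11 → 5, so m(2) = 5.
  α_3 = 1: Horner steps 2 → 9 → 5, so m(1) = 5.
  α_4 = 6: Horner steps 2 → 6 → 6, so m(6) = 6.
  α_5 = 4: Horner steps 2 → 2 → 4, so m(4) = 4.
Codeword c = [9, 5, 5, 6, 4] ∈ F_13^5.


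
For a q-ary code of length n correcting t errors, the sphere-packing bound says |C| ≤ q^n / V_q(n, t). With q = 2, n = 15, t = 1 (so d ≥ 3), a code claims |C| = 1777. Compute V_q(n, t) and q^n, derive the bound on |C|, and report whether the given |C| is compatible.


V_q(n, t) = 16, q^n = 32768, Hamming bound = 2048, |C| = 1777 ≤ bound (satisfied).

Step 1: Compute V_q(n, t) = Σ_{j=0}^1 C(n, j) (q−1)^j.
  j = 0: C(15,0)·(1)^0 = 1·1 = 1.
  j = 1: C(15,1)·(1)^1 = 15·1 = 15.
  V_q(n, t) = 1 + 15 = 16.
Step 2: q^n = 2^15 = 32768.
Step 3: Hamming bound ⌊q^n / V_q(n,t)⌋ = ⌊32768/16⌋ = 2048.
Step 4: Compare |C| = 1777 to 2048: satisfied.
The claimed |C| lies below the Hamming bound.


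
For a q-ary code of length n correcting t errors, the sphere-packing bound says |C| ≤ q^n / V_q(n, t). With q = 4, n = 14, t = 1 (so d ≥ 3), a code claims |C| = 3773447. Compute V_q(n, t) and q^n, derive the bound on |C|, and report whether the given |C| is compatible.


V_q(n, t) = 43, q^n = 268435456, Hamming bound = 6242685, |C| = 3773447 ≤ bound (satisfied).

Step 1: Compute V_q(n, t) = Σ_{j=0}^1 C(n, j) (q−1)^j.
  j = 0: C(14,0)·(3)^0 = 1·1 = 1.
  j = 1: C(14,1)·(3)^1 = 14·3 = 42.
  V_q(n, t) = 1 + 42 = 43.
Step 2: q^n = 4^14 = 268435456.
Step 3: Hamming bound ⌊q^n / V_q(n,t)⌋ = ⌊268435456/43⌋ = 6242685.
Step 4: Compare |C| = 3773447 to 6242685: satisfied.
The claimed |C| lies below the Hamming bound.


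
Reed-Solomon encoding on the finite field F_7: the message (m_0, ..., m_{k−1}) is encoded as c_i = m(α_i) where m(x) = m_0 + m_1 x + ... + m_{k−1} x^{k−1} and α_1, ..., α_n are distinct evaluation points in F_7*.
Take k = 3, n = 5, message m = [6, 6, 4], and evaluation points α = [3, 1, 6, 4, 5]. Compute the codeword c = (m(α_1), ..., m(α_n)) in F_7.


c = [4, 2, 4, 3, 3]

Message polynomial: m(x) = 6 + 6·x + 4·x^2 (mod 7).
For each evaluation point α_i, compute m(α_i) mod 7:
  α_1 = 3: Horner steps 4 → 4 → 4, so m(3) = 4.
  α_2 = 1: Horner steps 4 → 3 → 2, so m(1) = 2.
  α_3 = 6: Horner steps 4 → 2 → 4, so m(6) = 4.
  α_4 = 4: Horner steps 4 → 1 → 3, so m(4) = 3.
  α_5 = 5: Horner steps 4 → 5 → 3, so m(5) = 3.
Codeword c = [4, 2, 4, 3, 3] ∈ F_7^5.


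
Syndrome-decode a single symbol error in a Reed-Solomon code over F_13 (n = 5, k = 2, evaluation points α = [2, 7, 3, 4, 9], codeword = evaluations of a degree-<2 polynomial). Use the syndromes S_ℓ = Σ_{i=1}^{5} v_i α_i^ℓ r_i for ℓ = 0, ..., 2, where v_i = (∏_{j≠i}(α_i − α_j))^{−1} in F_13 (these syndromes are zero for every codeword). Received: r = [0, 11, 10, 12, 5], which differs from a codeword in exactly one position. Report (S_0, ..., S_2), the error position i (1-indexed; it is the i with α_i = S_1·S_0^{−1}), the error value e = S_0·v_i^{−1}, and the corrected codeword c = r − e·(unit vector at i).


S = (11, 5, 7), error at position 4, error magnitude e = 5, c = [0, 11, 10, 7, 5].

Step 1: column multipliers v_i = (∏_{j≠i}(α_i − α_j))^{−1} mod 13.
  i = 1 (α = 2): (2−7)(2−3)(2−4)(2−9) = (−5)·(−1)·(−2)·(−7) = 70 ≡ 5, so v_1 = 5^{−1} = 8 (mod 13).
  i = 2 (α = 7): (7−2)(7−3)(7−4)(7−9) = 5·4·3·(−2) = −120 ≡ 10, so v_2 = 10^{−1} = 4 (mod 13).
  i = 3 (α = 3): (3−2)(3−7)(3−4)(3−9) = 1·(−4)·(−1)·(−6) = −24 ≡ 2, so v_3 = 2^{−1} = 7 (mod 13).
  i = 4 (α = 4): (4−2)(4−7)(4−3)(4−9) = 2·(−3)·1·(−5) = 30 ≡ 4, so v_4 = 4^{−1} = 10 (mod 13).
  i = 5 (α = 9): (9−2)(9−7)(9−3)(9−4) = 7·2·6·5 = 420 ≡ 4, so v_5 = 4^{−1} = 10 (mod 13).
  v = [8, 4, 7, 10, 10].
Step 2: syndromes of r = [0, 11, 10, 12, 5] (all sums mod 13).
  S_0 = Σ v_i r_i = 8·0 + 4·11 + 7·10 + 10·12 + 10·5 = 284 ≡ 11.
  S_1 = Σ v_i α_i r_i = 8·2·0 + 4·7·11 + 7·3·10 + 10·4·12 + 10·9·5 = 1448 ≡ 5.
  α_i^2 mod 13 = [4, 10, 9, 3, 3].
  S_2 = Σ v_i α_i^2 r_i = 8·4·0 + 4·10·11 + 7·9·10 + 10·3·12 + 10·3·5 = 1580 ≡ 7.
  S = (11, 5, 7) ≠ 0, so r is not a codeword (an error is present).
Step 3: locate the error. For a single error e at position i, S_ℓ = v_i·e·α_i^ℓ, so α_err = S_1/S_0.
  S_0^{−1} = 11^{−1} = 6 (mod 13), so α_err = 5·6 = 30 ≡ 4 = α_4. Error position i = 4.
  Consistency check: S_2/S_1 = 7·8 = 56 ≡ 4 = α_err ✓ (single-error assumption holds).
Step 4: error magnitude e = S_0/v_4 = S_0·∏_{j≠4}(α_4 − α_j) = 11·4 = 44 ≡ 5 (mod 13).
Step 5: correct position 4: c_4 = r_4 − e = 12 − 5 ≡ 7 (mod 13). Hence c = [0, 11, 10, 7, 5].
  Check: interpolating c through the α_i gives m(x) = 6 + 10·x (degree < 2) with m(α_i) = c_i for every i, so c is indeed a codeword.


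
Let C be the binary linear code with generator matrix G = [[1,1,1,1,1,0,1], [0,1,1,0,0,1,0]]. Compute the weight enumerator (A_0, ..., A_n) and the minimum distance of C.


Weight distribution: A_0 = 1, A_3 = 1, A_5 = 1, A_6 = 1. Minimum distance d = 3.

Enumerate all 2^2 = 4 messages m ∈ F_2^2.
For each, compute codeword c = mG in F_2^7, then tally its weight.
  m = 00 → c = 0000000, weight = 0.
  m = 10 → c = 1111101, weight = 6.
  m = 01 → c = 0110010, weight = 3.
  m = 11 → c = 1001111, weight = 5.
Tally weights:
  weight 0: 1 codewords.
  weight 3: 1 codewords.
  weight 5: 1 codewords.
  weight 6: 1 codewords.
Minimum distance d = smallest w > 0 with A_w > 0 = 3.
Sanity: Σ A_w = 4 = 2^2 = 4 ✓.


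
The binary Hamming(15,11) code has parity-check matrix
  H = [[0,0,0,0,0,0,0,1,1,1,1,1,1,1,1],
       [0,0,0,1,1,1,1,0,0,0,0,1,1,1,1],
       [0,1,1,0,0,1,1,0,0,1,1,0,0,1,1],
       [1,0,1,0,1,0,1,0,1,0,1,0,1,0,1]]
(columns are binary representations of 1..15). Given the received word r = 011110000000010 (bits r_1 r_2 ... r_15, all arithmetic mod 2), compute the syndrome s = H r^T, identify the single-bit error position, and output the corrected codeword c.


s = (1, 1, 1, 0)^T, error position = 14, corrected codeword c = 011110000000000

Compute s = H r^T mod 2 one row at a time:
  s_1 = 0 + 0 + 0 + 0 + 0 + 0 + 1 + 0 = 1 ≡ 1 (mod 2).
  s_2 = 1 + 1 + 0 + 0 + 0 + 0 + 1 + 0 = 3 ≡ 1 (mod 2).
  s_3 = 1 + 1 + 0 + 0 + 0 + 0 + 1 + 0 = 3 ≡ 1 (mod 2).
  s_4 = 0 + 1 + 1 + 0 + 0 + 0 + 0 + 0 = 2 ≡ 0 (mod 2).
s = (1, 1, 1, 0)^T — this equals column 14 of H (binary 1110), so error is at position 14.
Correct: flip bit 14 of r = 011110000000010 to get c = 011110000000000.


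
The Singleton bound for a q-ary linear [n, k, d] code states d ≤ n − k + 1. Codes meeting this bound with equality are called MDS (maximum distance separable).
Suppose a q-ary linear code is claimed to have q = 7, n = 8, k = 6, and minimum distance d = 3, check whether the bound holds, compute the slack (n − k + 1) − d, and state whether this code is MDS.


Singleton RHS = n − k + 1 = 3, slack = 0, bound satisfied, MDS.

Singleton bound: d ≤ n − k + 1.
Here n = 8, k = 6, so n − k + 1 = 3.
Given d = 3, check d ≤ 3: YES.
Slack = (n − k + 1) − d = 0.
The code is MDS (slack = 0).
Description: the claimed parameters are [8, 6, 3]_7; such a code would be MDS (meets Singleton bound).


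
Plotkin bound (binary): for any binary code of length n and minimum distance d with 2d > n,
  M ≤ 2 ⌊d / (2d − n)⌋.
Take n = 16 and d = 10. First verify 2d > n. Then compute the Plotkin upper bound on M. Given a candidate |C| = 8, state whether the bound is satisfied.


Plotkin bound M ≤ 4; given |C| = 8 > bound (violated).

Check applicability: 2d = 20, n = 16.
2d − n = 4 > 0, so Plotkin applies.
Compute d/(2d−n) = 10/4 ≈ 2.5000.
⌊d/(2d−n)⌋ = 2.
Plotkin bound: M ≤ 2·2 = 4.
Given |C| = 8, check: VIOLATED.
This |C| is above the Plotkin bound, so no binary code with n = 16, d = 10 and 8 codewords exists.


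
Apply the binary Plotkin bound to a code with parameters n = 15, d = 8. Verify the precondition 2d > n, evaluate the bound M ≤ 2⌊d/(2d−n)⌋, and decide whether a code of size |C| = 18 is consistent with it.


Plotkin bound M ≤ 16; given |C| = 18 > bound (violated).

Check applicability: 2d = 16, n = 15.
2d − n = 1 > 0, so Plotkin applies.
Compute d/(2d−n) = 8/1 ≈ 8.0000.
⌊d/(2d−n)⌋ = 8.
Plotkin bound: M ≤ 2·8 = 16.
Given |C| = 18, check: VIOLATED.
This |C| is above the Plotkin bound, so no binary code with n = 15, d = 8 and 18 codewords exists.


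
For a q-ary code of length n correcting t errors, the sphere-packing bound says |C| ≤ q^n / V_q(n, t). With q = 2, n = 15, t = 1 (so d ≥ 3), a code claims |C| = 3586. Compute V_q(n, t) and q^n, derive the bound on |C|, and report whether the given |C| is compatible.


V_q(n, t) = 16, q^n = 32768, Hamming bound = 2048, |C| = 3586 > bound (violated).

Step 1: Compute V_q(n, t) = Σ_{j=0}^1 C(n, j) (q−1)^j.
  j = 0: C(15,0)·(1)^0 = 1·1 = 1.
  j = 1: C(15,1)·(1)^1 = 15·1 = 15.
  V_q(n, t) = 1 + 15 = 16.
Step 2: q^n = 2^15 = 32768.
Step 3: Hamming bound ⌊q^n / V_q(n,t)⌋ = ⌊32768/16⌋ = 2048.
Step 4: Compare |C| = 3586 to 2048: violated.
The claimed |C| lies above the Hamming bound, so no 2-ary code of length 15 with d ≥ 3 can have 3586 codewords.


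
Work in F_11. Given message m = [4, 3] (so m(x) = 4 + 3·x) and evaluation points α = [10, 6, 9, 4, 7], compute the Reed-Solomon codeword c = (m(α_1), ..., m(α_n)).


c = [1, 0, 9, 5, 3]

Message polynomial: m(x) = 4 + 3·x (mod 11).
For each evaluation point α_i, compute m(α_i) mod 11:
  α_1 = 10: Horner steps 3 → 1, so m(10) = 1.
  α_2 = 6: Horner steps 3 → 0, so m(6) = 0.
  α_3 = 9: Horner steps 3 → 9, so m(9) = 9.
  α_4 = 4: Horner steps 3 → 5, so m(4) = 5.
  α_5 = 7: Horner steps 3 → 3, so m(7) = 3.
Codeword c = [1, 0, 9, 5, 3] ∈ F_11^5.


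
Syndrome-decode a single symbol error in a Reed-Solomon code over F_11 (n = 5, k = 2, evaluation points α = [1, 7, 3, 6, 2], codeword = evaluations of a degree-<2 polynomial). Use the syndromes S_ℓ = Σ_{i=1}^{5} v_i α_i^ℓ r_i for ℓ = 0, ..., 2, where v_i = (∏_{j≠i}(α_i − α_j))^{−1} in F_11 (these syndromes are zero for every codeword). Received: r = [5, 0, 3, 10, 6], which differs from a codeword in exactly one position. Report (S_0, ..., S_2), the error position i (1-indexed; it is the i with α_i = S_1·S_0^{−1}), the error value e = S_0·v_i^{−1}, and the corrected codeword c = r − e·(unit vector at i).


S = (9, 5, 4), error at position 3, error magnitude e = 7, c = [5, 0, 7, 10, 6].

Step 1: column multipliers v_i = (∏_{j≠i}(α_i − α_j))^{−1} mod 11.
  i = 1 (α = 1): (1−7)(1−3)(1−6)(1−2) = (−6)·(−2)·(−5)·(−1) = 60 ≡ 5, so v_1 = 5^{−1} = 9 (mod 11).
  i = 2 (α = 7): (7−1)(7−3)(7−6)(7−2) = 6·4·1·5 = 120 ≡ 10, so v_2 = 10^{−1} = 10 (mod 11).
  i = 3 (α = 3): (3−1)(3−7)(3−6)(3−2) = 2·(−4)·(−3)·1 = 24 ≡ 2, so v_3 = 2^{−1} = 6 (mod 11).
  i = 4 (α = 6): (6−1)(6−7)(6−3)(6−2) = 5·(−1)·3·4 = −60 ≡ 6, so v_4 = 6^{−1} = 2 (mod 11).
  i = 5 (α = 2): (2−1)(2−7)(2−3)(2−6) = 1·(−5)·(−1)·(−4) = −20 ≡ 2, so v_5 = 2^{−1} = 6 (mod 11).
  v = [9, 10, 6, 2, 6].
Step 2: syndromes of r = [5, 0, 3, 10, 6] (all sums mod 11).
  S_0 = Σ v_i r_i = 9·5 + 10·0 + 6·3 + 2·10 + 6·6 = 119 ≡ 9.
  S_1 = Σ v_i α_i r_i = 9·1·5 + 10·7·0 + 6·3·3 + 2·6·10 + 6·2·6 = 291 ≡ 5.
  α_i^2 mod 11 = [1, 5, 9, 3, 4].
  S_2 = Σ v_i α_i^2 r_i = 9·1·5 + 10·5·0 + 6·9·3 + 2·3·10 + 6·4·6 = 411 ≡ 4.
  S = (9, 5, 4) ≠ 0, so r is not a codeword (an error is present).
Step 3: locate the error. For a single error e at position i, S_ℓ = v_i·e·α_i^ℓ, so α_err = S_1/S_0.
  S_0^{−1} = 9^{−1} = 5 (mod 11), so α_err = 5·5 = 25 ≡ 3 = α_3. Error position i = 3.
  Consistency check: S_2/S_1 = 4·9 = 36 ≡ 3 = α_err ✓ (single-error assumption holds).
Step 4: error magnitude e = S_0/v_3 = S_0·∏_{j≠3}(α_3 − α_j) = 9·2 = 18 ≡ 7 (mod 11).
Step 5: correct position 3: c_3 = r_3 − e = 3 − 7 ≡ 7 (mod 11). Hence c = [5, 0, 7, 10, 6].
  Check: interpolating c through the α_i gives m(x) = 4 + 1·x (degree < 2) with m(α_i) = c_i for every i, so c is indeed a codeword.


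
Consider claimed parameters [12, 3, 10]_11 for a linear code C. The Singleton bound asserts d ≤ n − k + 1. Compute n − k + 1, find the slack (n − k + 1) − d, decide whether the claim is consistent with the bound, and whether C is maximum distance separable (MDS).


Singleton RHS = n − k + 1 = 10, slack = 0, bound satisfied, MDS.

Singleton bound: d ≤ n − k + 1.
Here n = 12, k = 3, so n − k + 1 = 10.
Given d = 10, check d ≤ 10: YES.
Slack = (n − k + 1) − d = 0.
The code is MDS (slack = 0).
Description: the claimed parameters are [12, 3, 10]_11; such a code would be MDS (meets Singleton bound).


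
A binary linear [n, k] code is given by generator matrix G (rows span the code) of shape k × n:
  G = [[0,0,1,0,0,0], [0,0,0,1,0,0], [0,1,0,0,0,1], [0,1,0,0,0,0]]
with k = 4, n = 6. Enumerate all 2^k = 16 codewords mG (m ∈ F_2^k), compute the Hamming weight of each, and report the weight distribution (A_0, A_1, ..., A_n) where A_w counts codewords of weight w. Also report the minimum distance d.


Weight distribution: A_0 = 1, A_1 = 4, A_2 = 6, A_3 = 4, A_4 = 1. Minimum distance d = 1.

Enumerate all 2^4 = 16 messages m ∈ F_2^4.
For each, compute codeword c = mG in F_2^6, then tally its weight.
  m = 0000 → c = 000000, weight = 0.
  m = 1000 → c = 001000, weight = 1.
  m = 0100 → c = 000100, weight = 1.
  m = 1100 → c = 001100, weight = 2.
  m = 0010 → c = 010001, weight = 2.
  m = 1010 → c = 011001, weight = 3.
  m = 0110 → c = 010101, weight = 3.
  m = 1110 → c = 011101, weight = 4.
  m = 0001 → c = 010000, weight = 1.
  m = 1001 → c = 011000, weight = 2.
  m = 0101 → c = 010100, weight = 2.
  m = 1101 → c = 011100, weight = 3.
  m = 0011 → c = 000001, weight = 1.
  m = 1011 → c = 001001, weight = 2.
  m = 0111 → c = 000101, weight = 2.
  m = 1111 → c = 001101, weight = 3.
Tally weights:
  weight 0: 1 codewords.
  weight 1: 4 codewords.
  weight 2: 6 codewords.
  weight 3: 4 codewords.
  weight 4: 1 codewords.
Minimum distance d = smallest w > 0 with A_w > 0 = 1.
Sanity: Σ A_w = 16 = 2^4 = 16 ✓.


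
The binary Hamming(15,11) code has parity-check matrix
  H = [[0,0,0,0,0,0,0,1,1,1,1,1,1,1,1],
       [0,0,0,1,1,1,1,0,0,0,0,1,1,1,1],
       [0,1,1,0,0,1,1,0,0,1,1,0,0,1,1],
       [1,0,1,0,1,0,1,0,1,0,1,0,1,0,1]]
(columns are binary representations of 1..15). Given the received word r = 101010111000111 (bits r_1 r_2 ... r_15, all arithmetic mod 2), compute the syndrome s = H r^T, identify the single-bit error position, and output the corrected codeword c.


s = (1, 1, 0, 1)^T, error position = 13, corrected codeword c = 101010111000011

Compute s = H r^T mod 2 one row at a time:
  s_1 = 1 + 1 + 0 + 0 + 0 + 1 + 1 + 1 = 5 ≡ 1 (mod 2).
  s_2 = 0 + 1 + 0 + 1 + 0 + 1 + 1 + 1 = 5 ≡ 1 (mod 2).
  s_3 = 0 + 1 + 0 + 1 + 0 + 0 + 1 + 1 = 4 ≡ 0 (mod 2).
  s_4 = 1 + 1 + 1 + 1 + 1 + 0 + 1 + 1 = 7 ≡ 1 (mod 2).
s = (1, 1, 0, 1)^T — this equals column 13 of H (binary 1101), so error is at position 13.
Correct: flip bit 13 of r = 101010111000111 to get c = 101010111000011.


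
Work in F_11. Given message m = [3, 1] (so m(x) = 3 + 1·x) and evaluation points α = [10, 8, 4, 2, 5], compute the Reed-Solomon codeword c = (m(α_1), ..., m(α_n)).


c = [2, 0, 7, 5, 8]

Message polynomial: m(x) = 3 + 1·x (mod 11).
For each evaluation point α_i, compute m(α_i) mod 11:
  α_1 = 10: Horner steps 1 → 2, so m(10) = 2.
  α_2 = 8: Horner steps 1 → 0, so m(8) = 0.
  α_3 = 4: Horner steps 1 → 7, so m(4) = 7.
  α_4 = 2: Horner steps 1 → 5, so m(2) = 5.
  α_5 = 5: Horner steps 1 → 8, so m(5) = 8.
Codeword c = [2, 0, 7, 5, 8] ∈ F_11^5.


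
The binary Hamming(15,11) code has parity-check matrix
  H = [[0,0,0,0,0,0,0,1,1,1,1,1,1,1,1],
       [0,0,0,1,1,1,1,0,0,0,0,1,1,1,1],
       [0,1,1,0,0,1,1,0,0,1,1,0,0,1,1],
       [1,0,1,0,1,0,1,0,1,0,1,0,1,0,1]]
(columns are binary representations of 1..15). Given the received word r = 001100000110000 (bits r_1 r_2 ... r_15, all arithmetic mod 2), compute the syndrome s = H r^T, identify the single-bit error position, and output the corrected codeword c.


s = (0, 1, 1, 0)^T, error position = 6, corrected codeword c = 001101000110000

Compute s = H r^T mod 2 one row at a time:
  s_1 = 0 + 0 + 1 + 1 + 0 + 0 + 0 + 0 = 2 ≡ 0 (mod 2).
  s_2 = 1 + 0 + 0 + 0 + 0 + 0 + 0 + 0 = 1 ≡ 1 (mod 2).
  s_3 = 0 + 1 + 0 + 0 + 1 + 1 + 0 + 0 = 3 ≡ 1 (mod 2).
  s_4 = 0 + 1 + 0 + 0 + 0 + 1 + 0 + 0 = 2 ≡ 0 (mod 2).
s = (0, 1, 1, 0)^T — this equals column 6 of H (binary 0110), so error is at position 6.
Correct: flip bit 6 of r = 001100000110000 to get c = 001101000110000.


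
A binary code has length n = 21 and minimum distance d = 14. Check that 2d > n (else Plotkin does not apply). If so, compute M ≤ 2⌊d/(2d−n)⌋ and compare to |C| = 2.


Plotkin bound M ≤ 4; given |C| = 2 ≤ bound (satisfied).

Check applicability: 2d = 28, n = 21.
2d − n = 7 > 0, so Plotkin applies.
Compute d/(2d−n) = 14/7 ≈ 2.0000.
⌊d/(2d−n)⌋ = 2.
Plotkin bound: M ≤ 2·2 = 4.
Given |C| = 2, check: satisfied.
This |C| is below the Plotkin bound.


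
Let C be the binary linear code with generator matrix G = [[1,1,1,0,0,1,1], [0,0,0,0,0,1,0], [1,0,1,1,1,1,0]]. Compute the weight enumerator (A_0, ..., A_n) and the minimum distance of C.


Weight distribution: A_0 = 1, A_1 = 1, A_4 = 3, A_5 = 3. Minimum distance d = 1.

Enumerate all 2^3 = 8 messages m ∈ F_2^3.
For each, compute codeword c = mG in F_2^7, then tally its weight.
  m = 000 → c = 0000000, weight = 0.
  m = 100 → c = 1110011, weight = 5.
  m = 010 → c = 0000010, weight = 1.
  m = 110 → c = 1110001, weight = 4.
  m = 001 → c = 1011110, weight = 5.
  m = 101 → c = 0101101, weight = 4.
  m = 011 → c = 1011100, weight = 4.
  m = 111 → c = 0101111, weight = 5.
Tally weights:
  weight 0: 1 codewords.
  weight 1: 1 codewords.
  weight 4: 3 codewords.
  weight 5: 3 codewords.
Minimum distance d = smallest w > 0 with A_w > 0 = 1.
Sanity: Σ A_w = 8 = 2^3 = 8 ✓.


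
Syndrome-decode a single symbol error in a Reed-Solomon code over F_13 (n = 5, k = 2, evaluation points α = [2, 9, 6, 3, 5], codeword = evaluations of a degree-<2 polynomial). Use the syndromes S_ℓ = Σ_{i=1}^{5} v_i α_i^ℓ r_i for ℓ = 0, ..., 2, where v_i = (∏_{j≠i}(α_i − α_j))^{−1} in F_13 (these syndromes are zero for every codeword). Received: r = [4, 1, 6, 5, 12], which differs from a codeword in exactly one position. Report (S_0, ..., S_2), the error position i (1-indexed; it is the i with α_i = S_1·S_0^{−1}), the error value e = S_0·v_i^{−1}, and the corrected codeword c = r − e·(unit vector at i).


S = (11, 7, 8), error at position 4, error magnitude e = 7, c = [4, 1, 6, 11, 12].

Step 1: column multipliers v_i = (∏_{j≠i}(α_i − α_j))^{−1} mod 13.
  i = 1 (α = 2): (2−9)(2−6)(2−3)(2−5) = (−7)·(−4)·(−1)·(−3) = 84 ≡ 6, so v_1 = 6^{−1} = 11 (mod 13).
  i = 2 (α = 9): (9−2)(9−6)(9−3)(9−5) = 7·3·6·4 = 504 ≡ 10, so v_2 = 10^{−1} = 4 (mod 13).
  i = 3 (α = 6): (6−2)(6−9)(6−3)(6−5) = 4·(−3)·3·1 = −36 ≡ 3, so v_3 = 3^{−1} = 9 (mod 13).
  i = 4 (α = 3): (3−2)(3−9)(3−6)(3−5) = 1·(−6)·(−3)·(−2) = −36 ≡ 3, so v_4 = 3^{−1} = 9 (mod 13).
  i = 5 (α = 5): (5−2)(5−9)(5−6)(5−3) = 3·(−4)·(−1)·2 = 24 ≡ 11, so v_5 = 11^{−1} = 6 (mod 13).
  v = [11, 4, 9, 9, 6].
Step 2: syndromes of r = [4, 1, 6, 5, 12] (all sums mod 13).
  S_0 = Σ v_i r_i = 11·4 + 4·1 + 9·6 + 9·5 + 6·12 = 219 ≡ 11.
  S_1 = Σ v_i α_i r_i = 11·2·4 + 4·9·1 + 9·6·6 + 9·3·5 + 6·5·12 = 943 ≡ 7.
  α_i^2 mod 13 = [4, 3, 10, 9, 12].
  S_2 = Σ v_i α_i^2 r_i = 11·4·4 + 4·3·1 + 9·10·6 + 9·9·5 + 6·12·12 = 1997 ≡ 8.
  S = (11, 7, 8) ≠ 0, so r is not a codeword (an error is present).
Step 3: locate the error. For a single error e at position i, S_ℓ = v_i·e·α_i^ℓ, so α_err = S_1/S_0.
  S_0^{−1} = 11^{−1} = 6 (mod 13), so α_err = 7·6 = 42 ≡ 3 = α_4. Error position i = 4.
  Consistency check: S_2/S_1 = 8·2 = 16 ≡ 3 = α_err ✓ (single-error assumption holds).
Step 4: error magnitude e = S_0/v_4 = S_0·∏_{j≠4}(α_4 − α_j) = 11·3 = 33 ≡ 7 (mod 13).
Step 5: correct position 4: c_4 = r_4 − e = 5 − 7 ≡ 11 (mod 13). Hence c = [4, 1, 6, 11, 12].
  Check: interpolating c through the α_i gives m(x) = 3 + 7·x (degree < 2) with m(α_i) = c_i for every i, so c is indeed a codeword.
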